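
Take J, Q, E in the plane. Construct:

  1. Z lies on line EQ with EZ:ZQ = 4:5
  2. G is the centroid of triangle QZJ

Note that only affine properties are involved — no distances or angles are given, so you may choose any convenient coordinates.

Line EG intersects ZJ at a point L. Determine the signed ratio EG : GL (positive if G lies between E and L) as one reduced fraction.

Set J = (0, 0), Q = (1, 0), E = (0, 1); any affine frame gives the same invariant.
1. Z lies on line EQ with EZ:ZQ = 4:5 ⇒ Z = (4/9, 5/9)
2. G is the centroid of triangle QZJ ⇒ G = (13/27, 5/27)
line EG meets ZJ at L = (52/153, 65/153)
G = E + t·(L−E) with t = 17/12, so EG:GL = 17/12:-5/12

EG:GL = -17/5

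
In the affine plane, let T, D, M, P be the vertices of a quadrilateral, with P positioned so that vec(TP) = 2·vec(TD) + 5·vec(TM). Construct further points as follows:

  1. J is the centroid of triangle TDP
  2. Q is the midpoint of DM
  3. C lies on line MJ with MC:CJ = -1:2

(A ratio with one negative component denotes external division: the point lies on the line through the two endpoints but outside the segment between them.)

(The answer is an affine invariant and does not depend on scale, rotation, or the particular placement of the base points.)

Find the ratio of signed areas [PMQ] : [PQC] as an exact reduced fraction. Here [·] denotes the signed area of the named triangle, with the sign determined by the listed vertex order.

Assign T = (0, 0), D = (1, 0), M = (0, 1), P = (2, 5) — the answer is frame-independent, so this choice is without loss of generality.
1. J is the centroid of triangle TDP ⇒ J = (1, 5/3)
2. Q is the midpoint of DM ⇒ Q = (1/2, 1/2)
3. C lies on line MJ with MC:CJ = -1:2 ⇒ C = (-1, 1/3)
2·[PMQ] = 3, 2·[PQC] = -13/2
[PMQ]:[PQC] = 3:-13/2 = -6/13

[PMQ]:[PQC] = -6/13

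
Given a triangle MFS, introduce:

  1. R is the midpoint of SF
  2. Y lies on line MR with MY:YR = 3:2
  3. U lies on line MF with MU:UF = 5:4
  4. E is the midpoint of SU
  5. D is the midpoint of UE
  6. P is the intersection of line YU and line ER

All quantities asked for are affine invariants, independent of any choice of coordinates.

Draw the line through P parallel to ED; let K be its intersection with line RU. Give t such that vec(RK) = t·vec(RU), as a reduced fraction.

Work in coordinates with M = (0, 0), F = (1, 0), S = (0, 1).
1. R is the midpoint of SF ⇒ R = (1/2, 1/2)
2. Y lies on line MR with MY:YR = 3:2 ⇒ Y = (3/10, 3/10)
3. U lies on line MF with MU:UF = 5:4 ⇒ U = (5/9, 0)
4. E is the midpoint of SU ⇒ E = (5/18, 1/2)
5. D is the midpoint of UE ⇒ D = (5/12, 1/4)
6. P is the intersection of line YU and line ER ⇒ P = (7/54, 1/2)
through P parallel to ED: direction (5/36, -1/4); meets RU at K = (16/27, -1/3)
K = R + t·(U−R) with t = 5/3

t = 5/3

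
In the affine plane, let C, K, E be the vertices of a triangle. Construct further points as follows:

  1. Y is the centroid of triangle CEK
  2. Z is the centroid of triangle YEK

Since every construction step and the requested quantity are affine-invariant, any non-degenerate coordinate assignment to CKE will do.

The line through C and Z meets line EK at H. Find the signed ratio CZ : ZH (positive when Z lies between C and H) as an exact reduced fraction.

CZ:ZH = 8

Assign C = (0, 0), K = (1, 0), E = (0, 1) — the answer is frame-independent, so this choice is without loss of generality.
1. Y is the centroid of triangle CEK ⇒ Y = (1/3, 1/3)
2. Z is the centroid of triangle YEK ⇒ Z = (4/9, 4/9)
line CZ meets EK at H = (1/2, 1/2)
Z = C + t·(H−C) with t = 8/9, so CZ:ZH = 8/9:1/9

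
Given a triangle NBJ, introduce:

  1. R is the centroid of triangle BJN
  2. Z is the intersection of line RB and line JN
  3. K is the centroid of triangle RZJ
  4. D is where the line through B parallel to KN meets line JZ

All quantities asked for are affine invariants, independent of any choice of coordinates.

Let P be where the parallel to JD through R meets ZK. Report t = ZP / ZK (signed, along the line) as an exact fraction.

Assign N = (0, 0), B = (1, 0), J = (0, 1) — the answer is frame-independent, so this choice is without loss of generality.
1. R is the centroid of triangle BJN ⇒ R = (1/3, 1/3)
2. Z is the intersection of line RB and line JN ⇒ Z = (0, 1/2)
3. K is the centroid of triangle RZJ ⇒ K = (1/9, 11/18)
4. D is where the line through B parallel to KN meets line JZ ⇒ D = (0, -11/2)
through R parallel to JD: direction (0, -13/2); meets ZK at P = (1/3, 5/6)
P = Z + t·(K−Z) with t = 3

t = 3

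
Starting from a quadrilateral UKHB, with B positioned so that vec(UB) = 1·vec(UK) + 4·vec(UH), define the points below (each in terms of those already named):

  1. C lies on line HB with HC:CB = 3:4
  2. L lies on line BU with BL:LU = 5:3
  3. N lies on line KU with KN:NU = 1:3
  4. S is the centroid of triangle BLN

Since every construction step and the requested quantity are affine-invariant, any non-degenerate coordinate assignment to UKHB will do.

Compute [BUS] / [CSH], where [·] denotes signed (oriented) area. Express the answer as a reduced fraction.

Work in coordinates with U = (0, 0), K = (1, 0), H = (0, 1), B = (1, 4).
1. C lies on line HB with HC:CB = 3:4 ⇒ C = (3/7, 16/7)
2. L lies on line BU with BL:LU = 5:3 ⇒ L = (3/8, 3/2)
3. N lies on line KU with KN:NU = 1:3 ⇒ N = (3/4, 0)
4. S is the centroid of triangle BLN ⇒ S = (17/24, 11/6)
2·[BUS] = 1, 2·[CSH] = -31/56
[BUS]:[CSH] = 1:-31/56 = -56/31

[BUS]:[CSH] = -56/31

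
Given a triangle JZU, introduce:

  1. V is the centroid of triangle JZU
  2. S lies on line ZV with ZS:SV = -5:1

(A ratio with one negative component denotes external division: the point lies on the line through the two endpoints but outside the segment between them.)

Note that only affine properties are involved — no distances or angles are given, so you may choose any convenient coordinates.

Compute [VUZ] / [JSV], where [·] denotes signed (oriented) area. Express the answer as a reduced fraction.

[VUZ]:[JSV] = 4

Set J = (0, 0), Z = (1, 0), U = (0, 1); any affine frame gives the same invariant.
1. V is the centroid of triangle JZU ⇒ V = (1/3, 1/3)
2. S lies on line ZV with ZS:SV = -5:1 ⇒ S = (1/6, 5/12)
2·[VUZ] = -1/3, 2·[JSV] = -1/12
[VUZ]:[JSV] = -1/3:-1/12 = 4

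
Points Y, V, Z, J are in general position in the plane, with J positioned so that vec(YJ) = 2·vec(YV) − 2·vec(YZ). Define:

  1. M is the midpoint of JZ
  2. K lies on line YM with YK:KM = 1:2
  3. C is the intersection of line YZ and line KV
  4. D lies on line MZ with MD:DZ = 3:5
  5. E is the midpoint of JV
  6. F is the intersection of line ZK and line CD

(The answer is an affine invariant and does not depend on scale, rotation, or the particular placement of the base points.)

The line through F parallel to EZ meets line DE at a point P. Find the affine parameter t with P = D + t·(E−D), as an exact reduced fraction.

t = -11/2

Set Y = (0, 0), V = (1, 0), Z = (0, 1), J = (2, -2); any affine frame gives the same invariant.
1. M is the midpoint of JZ ⇒ M = (1, -1/2)
2. K lies on line YM with YK:KM = 1:2 ⇒ K = (1/3, -1/6)
3. C is the intersection of line YZ and line KV ⇒ C = (0, -1/4)
4. D lies on line MZ with MD:DZ = 3:5 ⇒ D = (5/8, 1/16)
5. E is the midpoint of JV ⇒ E = (3/2, -1)
6. F is the intersection of line ZK and line CD ⇒ F = (5/16, -3/32)
through F parallel to EZ: direction (-3/2, 2); meets DE at P = (-67/16, 189/32)
P = D + t·(E−D) with t = -11/2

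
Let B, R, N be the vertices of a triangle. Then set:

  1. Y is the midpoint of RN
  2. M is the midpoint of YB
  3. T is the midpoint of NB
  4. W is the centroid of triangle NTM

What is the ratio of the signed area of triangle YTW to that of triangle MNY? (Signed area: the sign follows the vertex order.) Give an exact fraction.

[YTW]:[MNY] = 1/6

Set B = (0, 0), R = (1, 0), N = (0, 1); any affine frame gives the same invariant.
1. Y is the midpoint of RN ⇒ Y = (1/2, 1/2)
2. M is the midpoint of YB ⇒ M = (1/4, 1/4)
3. T is the midpoint of NB ⇒ T = (0, 1/2)
4. W is the centroid of triangle NTM ⇒ W = (1/12, 7/12)
2·[YTW] = -1/24, 2·[MNY] = -1/4
[YTW]:[MNY] = -1/24:-1/4 = 1/6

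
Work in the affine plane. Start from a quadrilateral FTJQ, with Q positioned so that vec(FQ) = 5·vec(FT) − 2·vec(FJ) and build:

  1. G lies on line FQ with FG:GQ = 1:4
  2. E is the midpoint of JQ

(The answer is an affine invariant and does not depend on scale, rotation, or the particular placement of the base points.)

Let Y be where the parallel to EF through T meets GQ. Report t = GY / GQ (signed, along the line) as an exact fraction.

t = -1/2

Assign F = (0, 0), T = (1, 0), J = (0, 1), Q = (5, -2) — the answer is frame-independent, so this choice is without loss of generality.
1. G lies on line FQ with FG:GQ = 1:4 ⇒ G = (1, -2/5)
2. E is the midpoint of JQ ⇒ E = (5/2, -1/2)
through T parallel to EF: direction (-5/2, 1/2); meets GQ at Y = (-1, 2/5)
Y = G + t·(Q−G) with t = -1/2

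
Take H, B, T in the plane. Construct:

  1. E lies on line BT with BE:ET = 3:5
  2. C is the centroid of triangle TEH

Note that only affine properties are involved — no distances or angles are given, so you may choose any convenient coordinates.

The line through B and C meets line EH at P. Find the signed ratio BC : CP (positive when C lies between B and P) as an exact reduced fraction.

BC:CP = -14/5

Choose coordinates H = (0, 0), B = (1, 0), T = (0, 1).
1. E lies on line BT with BE:ET = 3:5 ⇒ E = (5/8, 3/8)
2. C is the centroid of triangle TEH ⇒ C = (5/24, 11/24)
line BC meets EH at P = (55/112, 33/112)
C = B + t·(P−B) with t = 14/9, so BC:CP = 14/9:-5/9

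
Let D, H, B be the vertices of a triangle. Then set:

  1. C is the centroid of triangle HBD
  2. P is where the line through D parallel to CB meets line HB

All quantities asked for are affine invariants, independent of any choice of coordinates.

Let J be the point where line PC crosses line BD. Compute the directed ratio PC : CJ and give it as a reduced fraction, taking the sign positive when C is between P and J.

Choose coordinates D = (0, 0), H = (1, 0), B = (0, 1).
1. C is the centroid of triangle HBD ⇒ C = (1/3, 1/3)
2. P is where the line through D parallel to CB meets line HB ⇒ P = (-1, 2)
line PC meets BD at J = (0, 3/4)
C = P + t·(J−P) with t = 4/3, so PC:CJ = 4/3:-1/3

PC:CJ = -4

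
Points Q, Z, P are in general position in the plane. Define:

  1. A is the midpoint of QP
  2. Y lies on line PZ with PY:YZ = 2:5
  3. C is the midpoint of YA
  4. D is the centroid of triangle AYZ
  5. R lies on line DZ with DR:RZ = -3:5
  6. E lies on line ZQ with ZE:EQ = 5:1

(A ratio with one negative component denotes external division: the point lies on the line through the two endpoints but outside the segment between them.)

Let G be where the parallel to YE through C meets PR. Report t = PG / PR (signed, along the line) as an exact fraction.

Choose coordinates Q = (0, 0), Z = (1, 0), P = (0, 1).
1. A is the midpoint of QP ⇒ A = (0, 1/2)
2. Y lies on line PZ with PY:YZ = 2:5 ⇒ Y = (2/7, 5/7)
3. C is the midpoint of YA ⇒ C = (1/7, 17/28)
4. D is the centroid of triangle AYZ ⇒ D = (3/7, 17/42)
5. R lies on line DZ with DR:RZ = -3:5 ⇒ R = (-3/7, 85/84)
6. E lies on line ZQ with ZE:EQ = 5:1 ⇒ E = (1/6, 0)
through C parallel to YE: direction (-5/42, -5/7); meets PR at G = (45/217, 863/868)
G = P + t·(R−P) with t = -15/31

t = -15/31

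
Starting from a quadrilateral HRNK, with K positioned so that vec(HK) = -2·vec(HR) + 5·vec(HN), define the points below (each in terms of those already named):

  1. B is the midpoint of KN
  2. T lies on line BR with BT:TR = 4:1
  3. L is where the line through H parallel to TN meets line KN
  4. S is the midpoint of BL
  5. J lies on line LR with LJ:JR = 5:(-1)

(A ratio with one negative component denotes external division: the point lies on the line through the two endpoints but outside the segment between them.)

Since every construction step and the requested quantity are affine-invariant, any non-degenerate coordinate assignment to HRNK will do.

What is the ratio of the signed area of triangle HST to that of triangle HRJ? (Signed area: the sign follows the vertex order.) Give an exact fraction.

Choose coordinates H = (0, 0), R = (1, 0), N = (0, 1), K = (-2, 5).
1. B is the midpoint of KN ⇒ B = (-1, 3)
2. T lies on line BR with BT:TR = 4:1 ⇒ T = (3/5, 3/5)
3. L is where the line through H parallel to TN meets line KN ⇒ L = (3/4, -1/2)
4. S is the midpoint of BL ⇒ S = (-1/8, 5/4)
5. J lies on line LR with LJ:JR = 5:(-1) ⇒ J = (17/16, 1/8)
2·[HST] = -33/40, 2·[HRJ] = 1/8
[HST]:[HRJ] = -33/40:1/8 = -33/5

[HST]:[HRJ] = -33/5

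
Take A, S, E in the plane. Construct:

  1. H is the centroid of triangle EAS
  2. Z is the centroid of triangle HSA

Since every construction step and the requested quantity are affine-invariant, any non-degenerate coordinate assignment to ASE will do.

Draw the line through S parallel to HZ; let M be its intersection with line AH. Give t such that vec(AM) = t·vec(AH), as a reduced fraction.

t = 2

Work in coordinates with A = (0, 0), S = (1, 0), E = (0, 1).
1. H is the centroid of triangle EAS ⇒ H = (1/3, 1/3)
2. Z is the centroid of triangle HSA ⇒ Z = (4/9, 1/9)
through S parallel to HZ: direction (1/9, -2/9); meets AH at M = (2/3, 2/3)
M = A + t·(H−A) with t = 2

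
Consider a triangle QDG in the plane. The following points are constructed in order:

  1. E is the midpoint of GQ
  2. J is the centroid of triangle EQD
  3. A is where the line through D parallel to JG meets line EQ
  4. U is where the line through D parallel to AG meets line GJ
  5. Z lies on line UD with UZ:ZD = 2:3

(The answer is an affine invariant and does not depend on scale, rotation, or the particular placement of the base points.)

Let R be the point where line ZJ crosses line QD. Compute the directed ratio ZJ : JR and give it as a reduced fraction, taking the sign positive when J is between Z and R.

ZJ:JR = -32/5

Choose coordinates Q = (0, 0), D = (1, 0), G = (0, 1).
1. E is the midpoint of GQ ⇒ E = (0, 1/2)
2. J is the centroid of triangle EQD ⇒ J = (1/3, 1/6)
3. A is where the line through D parallel to JG meets line EQ ⇒ A = (0, 5/2)
4. U is where the line through D parallel to AG meets line GJ ⇒ U = (1, -3/2)
5. Z lies on line UD with UZ:ZD = 2:3 ⇒ Z = (1, -9/10)
line ZJ meets QD at R = (7/16, 0)
J = Z + t·(R−Z) with t = 32/27, so ZJ:JR = 32/27:-5/27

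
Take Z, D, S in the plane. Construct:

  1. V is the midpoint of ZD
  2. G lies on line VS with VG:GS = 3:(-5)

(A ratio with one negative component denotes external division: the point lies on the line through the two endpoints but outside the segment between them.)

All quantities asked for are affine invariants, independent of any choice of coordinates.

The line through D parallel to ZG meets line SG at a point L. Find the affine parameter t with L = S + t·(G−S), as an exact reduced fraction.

t = -1/5

Work in coordinates with Z = (0, 0), D = (1, 0), S = (0, 1).
1. V is the midpoint of ZD ⇒ V = (1/2, 0)
2. G lies on line VS with VG:GS = 3:(-5) ⇒ G = (5/4, -3/2)
through D parallel to ZG: direction (5/4, -3/2); meets SG at L = (-1/4, 3/2)
L = S + t·(G−S) with t = -1/5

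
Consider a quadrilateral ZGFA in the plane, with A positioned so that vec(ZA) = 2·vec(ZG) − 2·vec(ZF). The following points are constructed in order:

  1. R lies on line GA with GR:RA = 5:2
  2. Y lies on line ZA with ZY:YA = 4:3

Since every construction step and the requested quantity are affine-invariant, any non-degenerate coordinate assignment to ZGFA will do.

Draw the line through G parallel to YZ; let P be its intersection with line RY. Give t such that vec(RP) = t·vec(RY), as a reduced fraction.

t = -5/2

Work in coordinates with Z = (0, 0), G = (1, 0), F = (0, 1), A = (2, -2).
1. R lies on line GA with GR:RA = 5:2 ⇒ R = (12/7, -10/7)
2. Y lies on line ZA with ZY:YA = 4:3 ⇒ Y = (8/7, -8/7)
through G parallel to YZ: direction (-8/7, 8/7); meets RY at P = (22/7, -15/7)
P = R + t·(Y−R) with t = -5/2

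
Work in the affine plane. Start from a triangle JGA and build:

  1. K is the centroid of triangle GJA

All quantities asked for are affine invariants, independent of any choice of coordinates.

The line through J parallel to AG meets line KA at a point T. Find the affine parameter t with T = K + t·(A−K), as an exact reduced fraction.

Assign J = (0, 0), G = (1, 0), A = (0, 1) — the answer is frame-independent, so this choice is without loss of generality.
1. K is the centroid of triangle GJA ⇒ K = (1/3, 1/3)
through J parallel to AG: direction (1, -1); meets KA at T = (1, -1)
T = K + t·(A−K) with t = -2

t = -2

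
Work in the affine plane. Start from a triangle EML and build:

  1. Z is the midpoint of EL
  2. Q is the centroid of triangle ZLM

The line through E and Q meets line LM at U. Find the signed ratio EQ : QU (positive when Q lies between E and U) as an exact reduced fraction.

EQ:QU = 5

Set E = (0, 0), M = (1, 0), L = (0, 1); any affine frame gives the same invariant.
1. Z is the midpoint of EL ⇒ Z = (0, 1/2)
2. Q is the centroid of triangle ZLM ⇒ Q = (1/3, 1/2)
line EQ meets LM at U = (2/5, 3/5)
Q = E + t·(U−E) with t = 5/6, so EQ:QU = 5/6:1/6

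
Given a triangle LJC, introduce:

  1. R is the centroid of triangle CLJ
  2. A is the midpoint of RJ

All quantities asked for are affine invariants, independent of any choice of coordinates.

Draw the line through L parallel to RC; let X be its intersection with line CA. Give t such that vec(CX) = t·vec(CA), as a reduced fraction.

Work in coordinates with L = (0, 0), J = (1, 0), C = (0, 1).
1. R is the centroid of triangle CLJ ⇒ R = (1/3, 1/3)
2. A is the midpoint of RJ ⇒ A = (2/3, 1/6)
through L parallel to RC: direction (-1/3, 2/3); meets CA at X = (-4/3, 8/3)
X = C + t·(A−C) with t = -2

t = -2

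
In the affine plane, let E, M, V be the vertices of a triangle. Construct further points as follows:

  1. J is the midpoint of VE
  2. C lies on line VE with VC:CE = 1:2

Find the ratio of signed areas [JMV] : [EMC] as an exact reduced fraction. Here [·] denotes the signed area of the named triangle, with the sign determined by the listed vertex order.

[JMV]:[EMC] = 3/4

Work in coordinates with E = (0, 0), M = (1, 0), V = (0, 1).
1. J is the midpoint of VE ⇒ J = (0, 1/2)
2. C lies on line VE with VC:CE = 1:2 ⇒ C = (0, 2/3)
2·[JMV] = 1/2, 2·[EMC] = 2/3
[JMV]:[EMC] = 1/2:2/3 = 3/4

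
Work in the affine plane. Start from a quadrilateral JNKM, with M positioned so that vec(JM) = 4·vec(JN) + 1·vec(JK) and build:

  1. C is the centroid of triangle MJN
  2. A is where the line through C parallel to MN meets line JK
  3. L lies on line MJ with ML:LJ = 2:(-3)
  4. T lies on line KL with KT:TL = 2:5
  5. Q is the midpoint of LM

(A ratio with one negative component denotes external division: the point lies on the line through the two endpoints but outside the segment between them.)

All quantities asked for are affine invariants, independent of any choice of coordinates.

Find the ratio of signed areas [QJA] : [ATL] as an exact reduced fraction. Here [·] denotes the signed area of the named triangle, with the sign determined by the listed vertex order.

[QJA]:[ATL] = -28/165

Choose coordinates J = (0, 0), N = (1, 0), K = (0, 1), M = (4, 1).
1. C is the centroid of triangle MJN ⇒ C = (5/3, 1/3)
2. A is where the line through C parallel to MN meets line JK ⇒ A = (0, -2/9)
3. L lies on line MJ with ML:LJ = 2:(-3) ⇒ L = (12, 3)
4. T lies on line KL with KT:TL = 2:5 ⇒ T = (24/7, 11/7)
5. Q is the midpoint of LM ⇒ Q = (8, 2)
2·[QJA] = 16/9, 2·[ATL] = -220/21
[QJA]:[ATL] = 16/9:-220/21 = -28/165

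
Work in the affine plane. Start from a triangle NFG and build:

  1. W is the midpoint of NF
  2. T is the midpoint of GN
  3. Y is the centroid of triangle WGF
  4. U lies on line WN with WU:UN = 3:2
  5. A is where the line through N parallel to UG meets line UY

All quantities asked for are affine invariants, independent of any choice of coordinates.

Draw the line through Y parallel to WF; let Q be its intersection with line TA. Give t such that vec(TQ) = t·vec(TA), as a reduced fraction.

Work in coordinates with N = (0, 0), F = (1, 0), G = (0, 1).
1. W is the midpoint of NF ⇒ W = (1/2, 0)
2. T is the midpoint of GN ⇒ T = (0, 1/2)
3. Y is the centroid of triangle WGF ⇒ Y = (1/2, 1/3)
4. U lies on line WN with WU:UN = 3:2 ⇒ U = (1/5, 0)
5. A is where the line through N parallel to UG meets line UY ⇒ A = (2/55, -2/11)
through Y parallel to WF: direction (1/2, 0); meets TA at Q = (2/225, 1/3)
Q = T + t·(A−T) with t = 11/45

t = 11/45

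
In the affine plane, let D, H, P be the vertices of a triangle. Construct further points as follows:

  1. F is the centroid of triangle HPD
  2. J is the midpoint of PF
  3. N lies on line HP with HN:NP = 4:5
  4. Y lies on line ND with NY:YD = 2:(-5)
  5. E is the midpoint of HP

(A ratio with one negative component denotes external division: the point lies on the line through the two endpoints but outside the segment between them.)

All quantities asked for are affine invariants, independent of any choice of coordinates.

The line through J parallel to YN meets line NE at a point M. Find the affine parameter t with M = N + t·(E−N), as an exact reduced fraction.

Set D = (0, 0), H = (1, 0), P = (0, 1); any affine frame gives the same invariant.
1. F is the centroid of triangle HPD ⇒ F = (1/3, 1/3)
2. J is the midpoint of PF ⇒ J = (1/6, 2/3)
3. N lies on line HP with HN:NP = 4:5 ⇒ N = (5/9, 4/9)
4. Y lies on line ND with NY:YD = 2:(-5) ⇒ Y = (25/27, 20/27)
5. E is the midpoint of HP ⇒ E = (1/2, 1/2)
through J parallel to YN: direction (-10/27, -8/27); meets NE at M = (7/27, 20/27)
M = N + t·(E−N) with t = 16/3

t = 16/3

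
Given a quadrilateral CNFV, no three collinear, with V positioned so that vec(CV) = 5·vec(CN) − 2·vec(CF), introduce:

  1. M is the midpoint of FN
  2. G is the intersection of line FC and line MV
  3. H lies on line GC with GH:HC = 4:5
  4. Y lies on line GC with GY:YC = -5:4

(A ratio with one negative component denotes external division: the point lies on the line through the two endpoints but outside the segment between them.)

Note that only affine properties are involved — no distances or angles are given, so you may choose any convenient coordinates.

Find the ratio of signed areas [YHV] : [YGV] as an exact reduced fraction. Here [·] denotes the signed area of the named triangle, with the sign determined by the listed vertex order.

Work in coordinates with C = (0, 0), N = (1, 0), F = (0, 1), V = (5, -2).
1. M is the midpoint of FN ⇒ M = (1/2, 1/2)
2. G is the intersection of line FC and line MV ⇒ G = (0, 7/9)
3. H lies on line GC with GH:HC = 4:5 ⇒ H = (0, 35/81)
4. Y lies on line GC with GY:YC = -5:4 ⇒ Y = (0, -28/9)
2·[YHV] = -1435/81, 2·[YGV] = -175/9
[YHV]:[YGV] = -1435/81:-175/9 = 41/45

[YHV]:[YGV] = 41/45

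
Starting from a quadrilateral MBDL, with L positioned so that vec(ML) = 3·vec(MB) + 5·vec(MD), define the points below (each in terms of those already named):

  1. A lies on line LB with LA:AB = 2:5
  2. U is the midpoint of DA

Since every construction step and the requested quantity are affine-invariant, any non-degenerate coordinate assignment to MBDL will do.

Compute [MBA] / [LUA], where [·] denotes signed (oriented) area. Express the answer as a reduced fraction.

[MBA]:[LUA] = 25/7

Choose coordinates M = (0, 0), B = (1, 0), D = (0, 1), L = (3, 5).
1. A lies on line LB with LA:AB = 2:5 ⇒ A = (17/7, 25/7)
2. U is the midpoint of DA ⇒ U = (17/14, 16/7)
2·[MBA] = 25/7, 2·[LUA] = 1
[MBA]:[LUA] = 25/7:1 = 25/7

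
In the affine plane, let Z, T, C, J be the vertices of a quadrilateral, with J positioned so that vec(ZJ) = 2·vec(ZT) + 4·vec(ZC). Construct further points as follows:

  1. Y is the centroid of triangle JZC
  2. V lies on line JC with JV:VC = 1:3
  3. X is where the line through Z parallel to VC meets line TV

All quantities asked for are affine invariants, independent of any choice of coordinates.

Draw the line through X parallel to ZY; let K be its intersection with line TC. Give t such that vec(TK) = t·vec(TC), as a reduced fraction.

t = 12/35

Assign Z = (0, 0), T = (1, 0), C = (0, 1), J = (2, 4) — the answer is frame-independent, so this choice is without loss of generality.
1. Y is the centroid of triangle JZC ⇒ Y = (2/3, 5/3)
2. V lies on line JC with JV:VC = 1:3 ⇒ V = (3/2, 13/4)
3. X is where the line through Z parallel to VC meets line TV ⇒ X = (13/10, 39/20)
through X parallel to ZY: direction (2/3, 5/3); meets TC at K = (23/35, 12/35)
K = T + t·(C−T) with t = 12/35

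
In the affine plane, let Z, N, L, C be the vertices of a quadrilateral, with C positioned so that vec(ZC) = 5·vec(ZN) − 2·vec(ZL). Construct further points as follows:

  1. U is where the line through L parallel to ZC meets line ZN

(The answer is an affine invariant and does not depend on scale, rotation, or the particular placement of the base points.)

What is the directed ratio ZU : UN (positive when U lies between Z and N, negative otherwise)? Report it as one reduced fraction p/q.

ZU:UN = -5/3

Set Z = (0, 0), N = (1, 0), L = (0, 1), C = (5, -2); any affine frame gives the same invariant.
1. U is where the line through L parallel to ZC meets line ZN ⇒ U = (5/2, 0)
U = Z + t·(N−Z) with t = 5/2, so ZU:UN = t:(1−t) = 5/2:-3/2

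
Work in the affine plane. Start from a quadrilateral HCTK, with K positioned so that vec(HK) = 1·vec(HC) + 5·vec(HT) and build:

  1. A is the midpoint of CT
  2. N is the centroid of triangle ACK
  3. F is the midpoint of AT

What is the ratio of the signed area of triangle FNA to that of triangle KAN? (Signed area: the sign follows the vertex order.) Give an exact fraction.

[FNA]:[KAN] = -1/2

Work in coordinates with H = (0, 0), C = (1, 0), T = (0, 1), K = (1, 5).
1. A is the midpoint of CT ⇒ A = (1/2, 1/2)
2. N is the centroid of triangle ACK ⇒ N = (5/6, 11/6)
3. F is the midpoint of AT ⇒ F = (1/4, 3/4)
2·[FNA] = -5/12, 2·[KAN] = 5/6
[FNA]:[KAN] = -5/12:5/6 = -1/2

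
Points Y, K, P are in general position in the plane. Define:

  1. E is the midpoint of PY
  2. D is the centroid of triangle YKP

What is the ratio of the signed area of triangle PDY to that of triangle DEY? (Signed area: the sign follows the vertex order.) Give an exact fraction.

Set Y = (0, 0), K = (1, 0), P = (0, 1); any affine frame gives the same invariant.
1. E is the midpoint of PY ⇒ E = (0, 1/2)
2. D is the centroid of triangle YKP ⇒ D = (1/3, 1/3)
2·[PDY] = -1/3, 2·[DEY] = 1/6
[PDY]:[DEY] = -1/3:1/6 = -2

[PDY]:[DEY] = -2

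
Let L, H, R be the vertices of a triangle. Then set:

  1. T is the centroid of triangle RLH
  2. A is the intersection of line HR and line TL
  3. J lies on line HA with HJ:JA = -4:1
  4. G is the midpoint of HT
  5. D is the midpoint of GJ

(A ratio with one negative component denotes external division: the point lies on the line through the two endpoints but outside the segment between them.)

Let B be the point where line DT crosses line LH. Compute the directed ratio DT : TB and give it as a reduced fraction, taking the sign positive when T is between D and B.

DT:TB = 1/4

Assign L = (0, 0), H = (1, 0), R = (0, 1) — the answer is frame-independent, so this choice is without loss of generality.
1. T is the centroid of triangle RLH ⇒ T = (1/3, 1/3)
2. A is the intersection of line HR and line TL ⇒ A = (1/2, 1/2)
3. J lies on line HA with HJ:JA = -4:1 ⇒ J = (1/3, 2/3)
4. G is the midpoint of HT ⇒ G = (2/3, 1/6)
5. D is the midpoint of GJ ⇒ D = (1/2, 5/12)
line DT meets LH at B = (-1/3, 0)
T = D + t·(B−D) with t = 1/5, so DT:TB = 1/5:4/5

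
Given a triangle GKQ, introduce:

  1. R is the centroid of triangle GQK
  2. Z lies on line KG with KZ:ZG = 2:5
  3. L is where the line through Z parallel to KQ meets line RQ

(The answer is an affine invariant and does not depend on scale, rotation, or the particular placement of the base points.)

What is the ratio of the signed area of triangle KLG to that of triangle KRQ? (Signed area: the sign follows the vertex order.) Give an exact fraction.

[KLG]:[KRQ] = -9/7

Assign G = (0, 0), K = (1, 0), Q = (0, 1) — the answer is frame-independent, so this choice is without loss of generality.
1. R is the centroid of triangle GQK ⇒ R = (1/3, 1/3)
2. Z lies on line KG with KZ:ZG = 2:5 ⇒ Z = (5/7, 0)
3. L is where the line through Z parallel to KQ meets line RQ ⇒ L = (2/7, 3/7)
2·[KLG] = 3/7, 2·[KRQ] = -1/3
[KLG]:[KRQ] = 3/7:-1/3 = -9/7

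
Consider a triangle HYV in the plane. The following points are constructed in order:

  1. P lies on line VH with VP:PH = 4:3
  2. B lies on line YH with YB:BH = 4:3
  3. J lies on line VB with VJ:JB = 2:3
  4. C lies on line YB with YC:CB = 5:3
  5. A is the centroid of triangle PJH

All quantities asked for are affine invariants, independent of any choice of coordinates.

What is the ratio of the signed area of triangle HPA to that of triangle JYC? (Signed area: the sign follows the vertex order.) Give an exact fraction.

[HPA]:[JYC] = 4/35

Set H = (0, 0), Y = (1, 0), V = (0, 1); any affine frame gives the same invariant.
1. P lies on line VH with VP:PH = 4:3 ⇒ P = (0, 3/7)
2. B lies on line YH with YB:BH = 4:3 ⇒ B = (3/7, 0)
3. J lies on line VB with VJ:JB = 2:3 ⇒ J = (6/35, 3/5)
4. C lies on line YB with YC:CB = 5:3 ⇒ C = (9/14, 0)
5. A is the centroid of triangle PJH ⇒ A = (2/35, 12/35)
2·[HPA] = -6/245, 2·[JYC] = -3/14
[HPA]:[JYC] = -6/245:-3/14 = 4/35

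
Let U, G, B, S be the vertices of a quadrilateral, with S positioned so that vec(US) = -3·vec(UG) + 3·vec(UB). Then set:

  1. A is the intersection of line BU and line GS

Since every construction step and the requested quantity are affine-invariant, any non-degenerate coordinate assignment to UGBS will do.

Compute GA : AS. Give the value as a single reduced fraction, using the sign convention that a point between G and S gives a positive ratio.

Set U = (0, 0), G = (1, 0), B = (0, 1), S = (-3, 3); any affine frame gives the same invariant.
1. A is the intersection of line BU and line GS ⇒ A = (0, 3/4)
A = G + t·(S−G) with t = 1/4, so GA:AS = t:(1−t) = 1/4:3/4

GA:AS = 1/3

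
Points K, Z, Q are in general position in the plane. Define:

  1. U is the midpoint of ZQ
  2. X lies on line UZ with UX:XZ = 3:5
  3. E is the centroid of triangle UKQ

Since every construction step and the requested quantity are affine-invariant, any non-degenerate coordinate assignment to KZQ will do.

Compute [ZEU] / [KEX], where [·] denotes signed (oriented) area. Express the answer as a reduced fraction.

[ZEU]:[KEX] = 4/7

Work in coordinates with K = (0, 0), Z = (1, 0), Q = (0, 1).
1. U is the midpoint of ZQ ⇒ U = (1/2, 1/2)
2. X lies on line UZ with UX:XZ = 3:5 ⇒ X = (11/16, 5/16)
3. E is the centroid of triangle UKQ ⇒ E = (1/6, 1/2)
2·[ZEU] = -1/6, 2·[KEX] = -7/24
[ZEU]:[KEX] = -1/6:-7/24 = 4/7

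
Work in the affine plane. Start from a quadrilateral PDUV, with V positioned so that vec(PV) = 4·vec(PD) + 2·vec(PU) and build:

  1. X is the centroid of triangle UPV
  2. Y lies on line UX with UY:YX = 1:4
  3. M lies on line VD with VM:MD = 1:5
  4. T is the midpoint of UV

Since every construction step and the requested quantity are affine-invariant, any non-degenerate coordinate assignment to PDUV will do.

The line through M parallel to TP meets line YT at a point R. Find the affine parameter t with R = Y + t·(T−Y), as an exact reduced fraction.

Choose coordinates P = (0, 0), D = (1, 0), U = (0, 1), V = (4, 2).
1. X is the centroid of triangle UPV ⇒ X = (4/3, 1)
2. Y lies on line UX with UY:YX = 1:4 ⇒ Y = (4/15, 1)
3. M lies on line VD with VM:MD = 1:5 ⇒ M = (7/2, 5/3)
4. T is the midpoint of UV ⇒ T = (2, 3/2)
through M parallel to TP: direction (-2, -3/2); meets YT at R = (587/144, 403/192)
R = Y + t·(T−Y) with t = 211/96

t = 211/96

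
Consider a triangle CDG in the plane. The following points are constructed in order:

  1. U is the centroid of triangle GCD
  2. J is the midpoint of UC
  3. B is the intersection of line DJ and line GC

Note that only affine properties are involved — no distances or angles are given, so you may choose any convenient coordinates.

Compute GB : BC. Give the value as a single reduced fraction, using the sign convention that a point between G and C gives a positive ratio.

Choose coordinates C = (0, 0), D = (1, 0), G = (0, 1).
1. U is the centroid of triangle GCD ⇒ U = (1/3, 1/3)
2. J is the midpoint of UC ⇒ J = (1/6, 1/6)
3. B is the intersection of line DJ and line GC ⇒ B = (0, 1/5)
B = G + t·(C−G) with t = 4/5, so GB:BC = t:(1−t) = 4/5:1/5

GB:BC = 4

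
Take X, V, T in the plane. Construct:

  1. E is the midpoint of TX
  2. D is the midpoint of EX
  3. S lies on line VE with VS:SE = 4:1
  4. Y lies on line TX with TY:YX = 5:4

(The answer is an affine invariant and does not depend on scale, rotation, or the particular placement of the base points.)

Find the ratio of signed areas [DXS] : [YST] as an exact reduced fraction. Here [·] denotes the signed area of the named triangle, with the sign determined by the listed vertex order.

[DXS]:[YST] = 9/20

Choose coordinates X = (0, 0), V = (1, 0), T = (0, 1).
1. E is the midpoint of TX ⇒ E = (0, 1/2)
2. D is the midpoint of EX ⇒ D = (0, 1/4)
3. S lies on line VE with VS:SE = 4:1 ⇒ S = (1/5, 2/5)
4. Y lies on line TX with TY:YX = 5:4 ⇒ Y = (0, 4/9)
2·[DXS] = 1/20, 2·[YST] = 1/9
[DXS]:[YST] = 1/20:1/9 = 9/20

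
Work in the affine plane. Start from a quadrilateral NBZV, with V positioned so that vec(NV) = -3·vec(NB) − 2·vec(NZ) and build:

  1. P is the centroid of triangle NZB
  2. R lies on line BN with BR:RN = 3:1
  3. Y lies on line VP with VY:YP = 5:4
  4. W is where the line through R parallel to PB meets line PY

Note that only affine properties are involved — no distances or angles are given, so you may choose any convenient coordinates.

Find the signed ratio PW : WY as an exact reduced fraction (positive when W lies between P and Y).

PW:WY = 27/101

Work in coordinates with N = (0, 0), B = (1, 0), Z = (0, 1), V = (-3, -2).
1. P is the centroid of triangle NZB ⇒ P = (1/3, 1/3)
2. R lies on line BN with BR:RN = 3:1 ⇒ R = (1/4, 0)
3. Y lies on line VP with VY:YP = 5:4 ⇒ Y = (-31/27, -19/27)
4. W is where the line through R parallel to PB meets line PY ⇒ W = (1/48, 11/96)
W = P + t·(Y−P) with t = 27/128, so PW:WY = t:(1−t) = 27/128:101/128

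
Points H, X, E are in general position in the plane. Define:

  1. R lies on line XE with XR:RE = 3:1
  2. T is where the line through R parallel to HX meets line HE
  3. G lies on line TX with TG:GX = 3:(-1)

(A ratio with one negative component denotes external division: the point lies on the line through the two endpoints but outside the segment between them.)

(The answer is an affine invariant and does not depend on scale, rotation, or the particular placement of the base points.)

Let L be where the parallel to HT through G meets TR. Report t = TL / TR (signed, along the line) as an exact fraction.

t = 6

Assign H = (0, 0), X = (1, 0), E = (0, 1) — the answer is frame-independent, so this choice is without loss of generality.
1. R lies on line XE with XR:RE = 3:1 ⇒ R = (1/4, 3/4)
2. T is where the line through R parallel to HX meets line HE ⇒ T = (0, 3/4)
3. G lies on line TX with TG:GX = 3:(-1) ⇒ G = (3/2, -3/8)
through G parallel to HT: direction (0, 3/4); meets TR at L = (3/2, 3/4)
L = T + t·(R−T) with t = 6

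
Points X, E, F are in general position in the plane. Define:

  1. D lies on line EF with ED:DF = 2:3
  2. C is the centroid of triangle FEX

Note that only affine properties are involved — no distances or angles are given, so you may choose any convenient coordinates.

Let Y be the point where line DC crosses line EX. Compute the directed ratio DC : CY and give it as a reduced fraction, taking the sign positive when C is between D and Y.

DC:CY = 1/5

Assign X = (0, 0), E = (1, 0), F = (0, 1) — the answer is frame-independent, so this choice is without loss of generality.
1. D lies on line EF with ED:DF = 2:3 ⇒ D = (3/5, 2/5)
2. C is the centroid of triangle FEX ⇒ C = (1/3, 1/3)
line DC meets EX at Y = (-1, 0)
C = D + t·(Y−D) with t = 1/6, so DC:CY = 1/6:5/6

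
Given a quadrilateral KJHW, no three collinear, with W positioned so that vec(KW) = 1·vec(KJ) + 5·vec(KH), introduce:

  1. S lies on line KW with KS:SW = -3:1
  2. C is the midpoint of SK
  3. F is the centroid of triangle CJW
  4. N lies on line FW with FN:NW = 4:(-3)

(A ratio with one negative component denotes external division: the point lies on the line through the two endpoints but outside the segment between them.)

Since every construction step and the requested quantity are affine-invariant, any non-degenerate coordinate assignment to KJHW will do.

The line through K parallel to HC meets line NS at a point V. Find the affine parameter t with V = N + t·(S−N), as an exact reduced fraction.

Set K = (0, 0), J = (1, 0), H = (0, 1), W = (1, 5); any affine frame gives the same invariant.
1. S lies on line KW with KS:SW = -3:1 ⇒ S = (3/2, 15/2)
2. C is the midpoint of SK ⇒ C = (3/4, 15/4)
3. F is the centroid of triangle CJW ⇒ F = (11/12, 35/12)
4. N lies on line FW with FN:NW = 4:(-3) ⇒ N = (5/4, 45/4)
through K parallel to HC: direction (3/4, 11/4); meets NS at V = (45/28, 165/28)
V = N + t·(S−N) with t = 10/7

t = 10/7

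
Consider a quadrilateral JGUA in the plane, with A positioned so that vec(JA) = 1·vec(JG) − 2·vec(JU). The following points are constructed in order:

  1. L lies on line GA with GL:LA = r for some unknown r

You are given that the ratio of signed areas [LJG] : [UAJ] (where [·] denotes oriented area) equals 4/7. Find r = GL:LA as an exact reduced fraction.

r = 2/5

Work in coordinates with J = (0, 0), G = (1, 0), U = (0, 1), A = (1, -2).
1. With GL:LA = r, write λ = r/(r+1) so L = G + λ·(A−G); L is affine-linear in λ
Every point depending on L is an affine combination of L and λ-independent points, so each such coordinate is linear in λ; the λ² term in each signed area is a multiple of (A−G)×(A−G) = 0, so 2·[LJG] and 2·[UAJ] are each linear in λ. Evaluating at λ=0 and λ=1:
  2·[LJG] = -2·λ,   2·[UAJ] = -1
So [LJG]:[UAJ] = (-2·λ) / (-1). Setting this equal to 4/7:
  -2·λ = 4/7·(-1)  ⇒  λ = 2/7
Then r = λ/(1−λ) = (2/7)/(5/7) = 2/5. Check: with r = 2/5, L = (1, -4/7) and [LJG]:[UAJ] = 4/7 as required.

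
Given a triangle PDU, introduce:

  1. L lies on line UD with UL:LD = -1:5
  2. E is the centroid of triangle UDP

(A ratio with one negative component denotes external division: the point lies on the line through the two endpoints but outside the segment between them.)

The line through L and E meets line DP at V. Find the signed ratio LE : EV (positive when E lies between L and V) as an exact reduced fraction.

LE:EV = 11/4

Assign P = (0, 0), D = (1, 0), U = (0, 1) — the answer is frame-independent, so this choice is without loss of generality.
1. L lies on line UD with UL:LD = -1:5 ⇒ L = (-1/4, 5/4)
2. E is the centroid of triangle UDP ⇒ E = (1/3, 1/3)
line LE meets DP at V = (6/11, 0)
E = L + t·(V−L) with t = 11/15, so LE:EV = 11/15:4/15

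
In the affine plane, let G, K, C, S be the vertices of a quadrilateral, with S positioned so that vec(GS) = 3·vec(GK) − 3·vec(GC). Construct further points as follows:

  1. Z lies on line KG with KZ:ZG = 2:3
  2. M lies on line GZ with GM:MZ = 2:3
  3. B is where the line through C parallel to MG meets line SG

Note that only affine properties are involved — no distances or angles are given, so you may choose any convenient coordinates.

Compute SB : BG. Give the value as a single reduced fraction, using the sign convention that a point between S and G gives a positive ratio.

Choose coordinates G = (0, 0), K = (1, 0), C = (0, 1), S = (3, -3).
1. Z lies on line KG with KZ:ZG = 2:3 ⇒ Z = (3/5, 0)
2. M lies on line GZ with GM:MZ = 2:3 ⇒ M = (6/25, 0)
3. B is where the line through C parallel to MG meets line SG ⇒ B = (-1, 1)
B = S + t·(G−S) with t = 4/3, so SB:BG = t:(1−t) = 4/3:-1/3

SB:BG = -4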